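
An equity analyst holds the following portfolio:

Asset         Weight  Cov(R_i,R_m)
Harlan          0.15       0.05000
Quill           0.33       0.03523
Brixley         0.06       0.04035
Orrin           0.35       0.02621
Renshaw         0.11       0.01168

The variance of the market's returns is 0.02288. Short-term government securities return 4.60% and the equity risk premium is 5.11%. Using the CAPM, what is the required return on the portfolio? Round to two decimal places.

11.75%

β_Harlan = 0.05000 / 0.02288 = 2.1853
β_Quill = 0.03523 / 0.02288 = 1.5398
β_Brixley = 0.04035 / 0.02288 = 1.7635
β_Orrin = 0.02621 / 0.02288 = 1.1455
β_Renshaw = 0.01168 / 0.02288 = 0.5105
β_P = Σ w_i β_i = 0.15×2.1853 + 0.33×1.5398 + 0.06×1.7635 + 0.35×1.1455 + 0.11×0.5105 = 1.3988
E(R_P) = R_f + β_P × MRP = 4.60% + 1.3988 × 5.11% = 11.75%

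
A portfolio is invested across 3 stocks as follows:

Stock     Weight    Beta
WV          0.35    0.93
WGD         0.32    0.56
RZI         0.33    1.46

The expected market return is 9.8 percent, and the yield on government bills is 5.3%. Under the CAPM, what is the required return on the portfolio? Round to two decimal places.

β_P = Σ w_i β_i = 0.35×0.93 + 0.32×0.56 + 0.33×1.46 = 0.9865
MRP = 9.8% − 5.3% = 4.50%
E(R_P) = R_f + β_P × MRP = 5.3% + 0.9865 × 4.5% = 9.74%

9.74%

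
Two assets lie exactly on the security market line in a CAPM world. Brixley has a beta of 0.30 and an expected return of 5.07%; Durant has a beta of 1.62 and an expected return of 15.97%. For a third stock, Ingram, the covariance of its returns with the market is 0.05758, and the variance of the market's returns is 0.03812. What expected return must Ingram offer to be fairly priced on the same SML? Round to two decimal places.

15.07%

MRP = (15.97% − 5.07%) / (1.62 − 0.30) = 8.2576%
R_f = 5.07% − 0.30 × 8.2576% = 2.5927%
β_Ingram = Cov / Var(R_m) = 0.05758 / 0.03812 = 1.5105
E(R_Ingram) = R_f + β × MRP = 2.5927% + 1.5105 × 8.2576% = 15.07%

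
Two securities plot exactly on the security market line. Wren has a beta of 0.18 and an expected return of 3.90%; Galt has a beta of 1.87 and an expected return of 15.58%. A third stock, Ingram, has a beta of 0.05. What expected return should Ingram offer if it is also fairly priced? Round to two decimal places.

3.00%

MRP (SML slope) = (15.58% − 3.90%) / (1.87 − 0.18) = 11.68% / 1.69 = 6.9112%
R_f (intercept) = 3.90% − 0.18 × 6.9112% = 2.6560%
E(R_Ingram) = R_f + β × MRP = 2.6560% + 0.05 × 6.9112% = 3.00%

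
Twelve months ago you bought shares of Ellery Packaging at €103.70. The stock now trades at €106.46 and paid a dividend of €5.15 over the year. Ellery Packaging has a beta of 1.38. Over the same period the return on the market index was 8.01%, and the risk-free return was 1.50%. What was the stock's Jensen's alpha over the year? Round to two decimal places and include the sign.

-2.86%

Realised HPR = (P1 + D1 − P0) / P0 = (106.46 + 5.15 − 103.70) / 103.70 = 7.91 / 103.70 = 7.6278%
MRP = 8.01% − 1.50% = 6.51%
CAPM required = R_f + β·MRP = 1.50% + 1.38 × 6.51% = 10.4838%
α = realised − required = 7.6278% − 10.4838% = -2.86%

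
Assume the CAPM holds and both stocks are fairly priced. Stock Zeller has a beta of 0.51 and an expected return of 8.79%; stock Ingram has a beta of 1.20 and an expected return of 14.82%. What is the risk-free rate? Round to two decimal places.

Both satisfy E(R) = R_f + β·MRP, so the slope of the SML is
MRP = (14.82% − 8.79%) / (1.20 − 0.51) = 6.03% / 0.69 = 8.7391%
R_f = E(R_Zeller) − β_Zeller·MRP = 8.79% − 0.51 × 8.7391% = 4.3331%

4.33%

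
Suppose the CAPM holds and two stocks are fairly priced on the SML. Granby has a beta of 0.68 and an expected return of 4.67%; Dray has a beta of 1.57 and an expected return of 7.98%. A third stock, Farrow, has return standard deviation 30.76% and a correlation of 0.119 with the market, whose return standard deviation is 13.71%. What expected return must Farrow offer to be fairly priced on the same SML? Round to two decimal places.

MRP = (7.98% − 4.67%) / (1.57 − 0.68) = 3.7191%
R_f = 4.67% − 0.68 × 3.7191% = 2.1410%
β_Farrow = ρ·σ_i/σ_m = 0.119 × 30.76 / 13.71 = 0.2670
E(R_Farrow) = R_f + β × MRP = 2.1410% + 0.2670 × 3.7191% = 3.13%

3.13%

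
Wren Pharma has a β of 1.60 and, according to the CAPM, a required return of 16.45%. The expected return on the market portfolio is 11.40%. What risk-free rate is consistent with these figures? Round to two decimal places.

E(R) = R_f + β(E(R_m) − R_f) = R_f(1 − β) + β·E(R_m)
16.45% = R_f × (1 − 1.60) + 1.60 × 11.40%
16.45% = R_f × -0.60 + 18.2400%
R_f = (16.45% − 18.2400%) / -0.60 = 2.98%

2.98%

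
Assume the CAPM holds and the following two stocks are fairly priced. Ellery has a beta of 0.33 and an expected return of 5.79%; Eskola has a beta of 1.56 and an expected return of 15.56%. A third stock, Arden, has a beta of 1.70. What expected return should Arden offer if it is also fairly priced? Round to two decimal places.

16.67%

MRP (SML slope) = (15.56% − 5.79%) / (1.56 − 0.33) = 9.77% / 1.23 = 7.9431%
R_f (intercept) = 5.79% − 0.33 × 7.9431% = 3.1688%
E(R_Arden) = R_f + β × MRP = 3.1688% + 1.70 × 7.9431% = 16.67%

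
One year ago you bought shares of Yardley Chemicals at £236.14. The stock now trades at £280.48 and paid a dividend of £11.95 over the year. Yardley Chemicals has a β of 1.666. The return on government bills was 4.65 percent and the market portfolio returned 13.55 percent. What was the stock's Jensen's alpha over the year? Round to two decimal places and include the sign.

Realised HPR = (P1 + D1 − P0) / P0 = (280.48 + 11.95 − 236.14) / 236.14 = 56.29 / 236.14 = 23.8376%
MRP = 13.55% − 4.65% = 8.90%
CAPM required = R_f + β·MRP = 4.65% + 1.666 × 8.90% = 19.47740%
α = realised − required = 23.8376% − 19.47740% = +4.36%

+4.36%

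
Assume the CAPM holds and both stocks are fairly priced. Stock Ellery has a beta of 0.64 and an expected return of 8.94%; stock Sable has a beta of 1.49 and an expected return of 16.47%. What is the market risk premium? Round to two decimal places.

8.86%

Both satisfy E(R) = R_f + β·MRP, so the slope of the SML is
MRP = (16.47% − 8.94%) / (1.49 − 0.64) = 7.53% / 0.85 = 8.8588%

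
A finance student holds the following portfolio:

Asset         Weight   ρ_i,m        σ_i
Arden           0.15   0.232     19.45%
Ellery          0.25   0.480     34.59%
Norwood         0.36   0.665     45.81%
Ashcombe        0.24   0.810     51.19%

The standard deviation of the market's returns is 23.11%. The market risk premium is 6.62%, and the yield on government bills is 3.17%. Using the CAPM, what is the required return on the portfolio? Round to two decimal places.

β_Arden = 0.232 × 19.45% / 23.11% = 0.1953
β_Ellery = 0.480 × 34.59% / 23.11% = 0.7184
β_Norwood = 0.665 × 45.81% / 23.11% = 1.3182
β_Ashcombe = 0.810 × 51.19% / 23.11% = 1.7942
β_P = Σ w_i β_i = 0.15×0.1953 + 0.25×0.7184 + 0.36×1.3182 + 0.24×1.7942 = 1.1141
E(R_P) = R_f + β_P × MRP = 3.17% + 1.1141 × 6.62% = 10.55%

10.55%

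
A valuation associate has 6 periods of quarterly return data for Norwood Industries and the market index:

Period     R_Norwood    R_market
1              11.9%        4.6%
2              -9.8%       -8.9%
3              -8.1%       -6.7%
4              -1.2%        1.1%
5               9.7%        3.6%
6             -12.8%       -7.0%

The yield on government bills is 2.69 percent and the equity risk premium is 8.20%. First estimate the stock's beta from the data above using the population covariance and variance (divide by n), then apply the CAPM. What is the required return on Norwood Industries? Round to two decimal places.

Mean R_i = (11.9 − 9.8 − 8.1 − 1.2 + 9.7 − 12.8) / 6 = -1.7167%
Mean R_m = (4.6 − 8.9 − 6.7 + 1.1 + 3.6 − 7.0) / 6 = -2.2167%
Σ(R_i − R̄_i)(R_m − R̄_m) = 296.5983  ⇒  Cov = 296.5983 / 6 = 49.4331
Σ(R_m − R̄_m)² = 178.9483  ⇒  Var(R_m) = 178.9483 / 6 = 29.8247
β = Cov / Var(R_m) = 49.4331 / 29.8247 = 1.6575
E(R) = R_f + β × MRP = 2.69% + 1.6575 × 8.20% = 16.28%

16.28%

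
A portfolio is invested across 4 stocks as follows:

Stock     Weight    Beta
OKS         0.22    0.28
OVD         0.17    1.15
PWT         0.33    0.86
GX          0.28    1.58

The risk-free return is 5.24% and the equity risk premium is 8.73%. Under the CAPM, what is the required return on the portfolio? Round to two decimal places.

13.82%

β_P = Σ w_i β_i = 0.22×0.28 + 0.17×1.15 + 0.33×0.86 + 0.28×1.58 = 0.9833
E(R_P) = R_f + β_P × MRP = 5.24% + 0.9833 × 8.73% = 13.82%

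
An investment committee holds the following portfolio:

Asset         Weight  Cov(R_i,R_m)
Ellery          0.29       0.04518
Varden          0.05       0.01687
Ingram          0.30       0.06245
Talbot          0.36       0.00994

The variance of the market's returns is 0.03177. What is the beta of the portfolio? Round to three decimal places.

β_Ellery = 0.04518 / 0.03177 = 1.4221
β_Varden = 0.01687 / 0.03177 = 0.5310
β_Ingram = 0.06245 / 0.03177 = 1.9657
β_Talbot = 0.00994 / 0.03177 = 0.3129
β_P = Σ w_i β_i = 0.29×1.4221 + 0.05×0.5310 + 0.30×1.9657 + 0.36×0.3129 = 1.1413

1.141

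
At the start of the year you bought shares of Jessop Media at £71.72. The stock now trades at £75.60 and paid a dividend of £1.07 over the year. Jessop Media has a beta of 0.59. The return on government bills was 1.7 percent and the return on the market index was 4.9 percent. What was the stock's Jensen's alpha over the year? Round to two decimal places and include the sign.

+3.31%

Realised HPR = (P1 + D1 − P0) / P0 = (75.60 + 1.07 − 71.72) / 71.72 = 4.95 / 71.72 = 6.9018%
MRP = 4.9% − 1.7% = 3.20%
CAPM required = R_f + β·MRP = 1.7% + 0.59 × 3.2% = 3.5880%
α = realised − required = 6.9018% − 3.5880% = +3.31%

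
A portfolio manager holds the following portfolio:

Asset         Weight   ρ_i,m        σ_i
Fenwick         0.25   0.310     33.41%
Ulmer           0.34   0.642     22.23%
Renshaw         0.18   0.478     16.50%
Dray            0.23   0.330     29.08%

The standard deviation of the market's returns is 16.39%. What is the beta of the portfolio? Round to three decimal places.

β_Fenwick = 0.310 × 33.41% / 16.39% = 0.6319
β_Ulmer = 0.642 × 22.23% / 16.39% = 0.8708
β_Renshaw = 0.478 × 16.50% / 16.39% = 0.4812
β_Dray = 0.330 × 29.08% / 16.39% = 0.5855
β_P = Σ w_i β_i = 0.25×0.6319 + 0.34×0.8708 + 0.18×0.4812 + 0.23×0.5855 = 0.6753

0.675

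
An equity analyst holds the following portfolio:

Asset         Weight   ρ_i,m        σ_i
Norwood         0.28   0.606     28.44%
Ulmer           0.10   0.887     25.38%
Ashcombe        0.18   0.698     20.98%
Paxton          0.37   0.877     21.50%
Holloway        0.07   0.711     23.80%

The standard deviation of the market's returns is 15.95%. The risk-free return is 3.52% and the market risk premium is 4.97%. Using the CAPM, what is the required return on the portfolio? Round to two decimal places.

9.09%

β_Norwood = 0.606 × 28.44% / 15.95% = 1.0805
β_Ulmer = 0.887 × 25.38% / 15.95% = 1.4114
β_Ashcombe = 0.698 × 20.98% / 15.95% = 0.9181
β_Paxton = 0.877 × 21.50% / 15.95% = 1.1822
β_Holloway = 0.711 × 23.80% / 15.95% = 1.0609
β_P = Σ w_i β_i = 0.28×1.0805 + 0.10×1.4114 + 0.18×0.9181 + 0.37×1.1822 + 0.07×1.0609 = 1.1206
E(R_P) = R_f + β_P × MRP = 3.52% + 1.1206 × 4.97% = 9.09%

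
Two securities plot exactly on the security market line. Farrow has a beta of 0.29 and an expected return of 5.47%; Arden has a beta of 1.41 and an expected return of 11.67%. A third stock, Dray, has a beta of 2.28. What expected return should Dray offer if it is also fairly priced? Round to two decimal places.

16.49%

MRP (SML slope) = (11.67% − 5.47%) / (1.41 − 0.29) = 6.20% / 1.12 = 5.5357%
R_f (intercept) = 5.47% − 0.29 × 5.5357% = 3.8646%
E(R_Dray) = R_f + β × MRP = 3.8646% + 2.28 × 5.5357% = 16.49%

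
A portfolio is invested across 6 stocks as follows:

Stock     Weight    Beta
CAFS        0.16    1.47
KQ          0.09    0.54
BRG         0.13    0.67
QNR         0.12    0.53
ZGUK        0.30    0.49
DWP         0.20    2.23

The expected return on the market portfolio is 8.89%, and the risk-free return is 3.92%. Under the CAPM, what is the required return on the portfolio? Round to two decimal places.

9.03%

β_P = Σ w_i β_i = 0.16×1.47 + 0.09×0.54 + 0.13×0.67 + 0.12×0.53 + 0.30×0.49 + 0.20×2.23 = 1.0275
MRP = 8.89% − 3.92% = 4.97%
E(R_P) = R_f + β_P × MRP = 3.92% + 1.0275 × 4.97% = 9.03%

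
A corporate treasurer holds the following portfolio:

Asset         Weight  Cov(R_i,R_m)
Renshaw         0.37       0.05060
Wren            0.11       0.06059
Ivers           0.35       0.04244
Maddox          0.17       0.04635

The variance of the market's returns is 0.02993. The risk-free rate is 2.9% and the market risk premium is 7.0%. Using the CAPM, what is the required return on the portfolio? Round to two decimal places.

β_Renshaw = 0.05060 / 0.02993 = 1.6906
β_Wren = 0.06059 / 0.02993 = 2.0244
β_Ivers = 0.04244 / 0.02993 = 1.4180
β_Maddox = 0.04635 / 0.02993 = 1.5486
β_P = Σ w_i β_i = 0.37×1.6906 + 0.11×2.0244 + 0.35×1.4180 + 0.17×1.5486 = 1.6078
E(R_P) = R_f + β_P × MRP = 2.9% + 1.6078 × 7.0% = 14.15%

14.15%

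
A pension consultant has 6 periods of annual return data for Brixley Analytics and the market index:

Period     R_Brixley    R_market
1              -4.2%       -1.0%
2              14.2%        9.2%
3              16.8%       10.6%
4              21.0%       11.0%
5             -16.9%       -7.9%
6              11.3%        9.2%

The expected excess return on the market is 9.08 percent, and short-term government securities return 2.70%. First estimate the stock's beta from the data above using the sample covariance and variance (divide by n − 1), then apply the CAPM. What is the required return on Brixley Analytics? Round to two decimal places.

19.46%

Mean R_i = (-4.2 + 14.2 + 16.8 + 21.0 − 16.9 + 11.3) / 6 = 7.0333%
Mean R_m = (-1.0 + 9.2 + 10.6 + 11.0 − 7.9 + 9.2) / 6 = 5.1833%
Σ(R_i − R̄_i)(R_m − R̄_m) = 562.6533  ⇒  Cov = 562.6533 / 5 = 112.5307
Σ(R_m − R̄_m)² = 304.8483  ⇒  Var(R_m) = 304.8483 / 5 = 60.9697
β = Cov / Var(R_m) = 112.5307 / 60.9697 = 1.8457
E(R) = R_f + β × MRP = 2.70% + 1.8457 × 9.08% = 19.46%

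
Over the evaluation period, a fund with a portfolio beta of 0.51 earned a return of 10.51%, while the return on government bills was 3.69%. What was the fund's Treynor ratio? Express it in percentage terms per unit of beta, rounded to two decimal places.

Treynor = (R_P − R_f) / β_P = (10.51% − 3.69%) / 0.5100 = 6.82% / 0.5100 = 13.37%

13.37%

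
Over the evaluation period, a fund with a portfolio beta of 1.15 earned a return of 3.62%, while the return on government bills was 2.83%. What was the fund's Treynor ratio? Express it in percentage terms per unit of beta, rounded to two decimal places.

0.69%

Treynor = (R_P − R_f) / β_P = (3.62% − 2.83%) / 1.1500 = 0.79% / 1.1500 = 0.69%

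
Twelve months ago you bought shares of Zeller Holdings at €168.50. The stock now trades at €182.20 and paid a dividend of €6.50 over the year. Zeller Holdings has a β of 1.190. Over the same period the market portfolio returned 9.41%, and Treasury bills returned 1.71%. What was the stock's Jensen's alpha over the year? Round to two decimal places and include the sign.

Realised HPR = (P1 + D1 − P0) / P0 = (182.20 + 6.50 − 168.50) / 168.50 = 20.20 / 168.50 = 11.9881%
MRP = 9.41% − 1.71% = 7.70%
CAPM required = R_f + β·MRP = 1.71% + 1.190 × 7.70% = 10.87300%
α = realised − required = 11.9881% − 10.87300% = +1.12%

+1.12%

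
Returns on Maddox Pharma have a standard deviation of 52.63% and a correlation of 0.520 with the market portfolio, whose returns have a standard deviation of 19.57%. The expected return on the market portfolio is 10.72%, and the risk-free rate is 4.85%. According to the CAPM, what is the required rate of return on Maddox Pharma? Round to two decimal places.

13.06%

β = ρ × σ_i / σ_m = 0.520 × 52.63% / 19.57% = 1.3984
MRP = 10.72% − 4.85% = 5.87%
E(R) = 4.85% + 1.3984 × 5.87% = 13.06%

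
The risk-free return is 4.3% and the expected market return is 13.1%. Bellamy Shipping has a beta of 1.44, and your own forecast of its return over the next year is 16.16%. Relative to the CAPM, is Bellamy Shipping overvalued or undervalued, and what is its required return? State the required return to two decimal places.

Overvalued; required return 16.97%

MRP = 13.1% − 4.3% = 8.80%
Required return = R_f + β·MRP = 4.3% + 1.44 × 8.8% = 16.97%
Forecast 16.16% < required 16.97% → the stock plots below the SML → overvalued.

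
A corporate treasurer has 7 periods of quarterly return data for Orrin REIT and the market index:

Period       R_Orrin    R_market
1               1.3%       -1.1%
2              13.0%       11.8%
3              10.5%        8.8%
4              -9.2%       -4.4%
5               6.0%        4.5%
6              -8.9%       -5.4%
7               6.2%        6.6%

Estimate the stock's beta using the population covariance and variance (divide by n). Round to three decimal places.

Mean R_i = (1.3 + 13.0 + 10.5 − 9.2 + 6.0 − 8.9 + 6.2) / 7 = 2.7000%
Mean R_m = (-1.1 + 11.8 + 8.8 − 4.4 + 4.5 − 5.4 + 6.6) / 7 = 2.9714%
Σ(R_i − R̄_i)(R_m − R̄_m) = 344.6700  ⇒  Cov = 344.6700 / 7 = 49.2386
Σ(R_m − R̄_m)² = 268.4143  ⇒  Var(R_m) = 268.4143 / 7 = 38.3449
β = Cov / Var(R_m) = 49.2386 / 38.3449 = 1.2841

1.284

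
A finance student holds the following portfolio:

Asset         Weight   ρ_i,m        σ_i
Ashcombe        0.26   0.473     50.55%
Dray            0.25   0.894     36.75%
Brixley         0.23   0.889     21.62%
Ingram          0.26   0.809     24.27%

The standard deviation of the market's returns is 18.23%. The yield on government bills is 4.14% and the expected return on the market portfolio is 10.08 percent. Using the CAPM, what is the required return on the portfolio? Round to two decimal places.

β_Ashcombe = 0.473 × 50.55% / 18.23% = 1.3116
β_Dray = 0.894 × 36.75% / 18.23% = 1.8022
β_Brixley = 0.889 × 21.62% / 18.23% = 1.0543
β_Ingram = 0.809 × 24.27% / 18.23% = 1.0770
β_P = Σ w_i β_i = 0.26×1.3116 + 0.25×1.8022 + 0.23×1.0543 + 0.26×1.0770 = 1.3141
MRP = 10.08% − 4.14% = 5.94%
E(R_P) = R_f + β_P × MRP = 4.14% + 1.3141 × 5.94% = 11.95%

11.95%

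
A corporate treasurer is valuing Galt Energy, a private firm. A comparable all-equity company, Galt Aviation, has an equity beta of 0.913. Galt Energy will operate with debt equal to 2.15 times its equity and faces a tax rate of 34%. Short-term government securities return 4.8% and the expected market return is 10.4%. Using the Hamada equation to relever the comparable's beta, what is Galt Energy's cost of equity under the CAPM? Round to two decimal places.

17.17%

β_L = β_U × [1 + (1 − t)(D/E)] = 0.913 × [1 + (1 − 0.34) × 2.15]
    = 0.913 × [1 + 0.66 × 2.15] = 0.913 × 2.4190 = 2.2085
MRP = 10.4% − 4.8% = 5.60%
E(R) = R_f + β_L × MRP = 4.8% + 2.2085 × 5.6% = 17.17%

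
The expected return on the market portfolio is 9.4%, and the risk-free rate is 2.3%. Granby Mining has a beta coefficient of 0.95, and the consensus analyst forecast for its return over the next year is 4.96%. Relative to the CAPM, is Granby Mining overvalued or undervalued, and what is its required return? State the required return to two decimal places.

MRP = 9.4% − 2.3% = 7.10%
Required return = R_f + β·MRP = 2.3% + 0.95 × 7.1% = 9.05%
Forecast 4.96% < required 9.05% → the stock plots below the SML → overvalued.

Overvalued; required return 9.05%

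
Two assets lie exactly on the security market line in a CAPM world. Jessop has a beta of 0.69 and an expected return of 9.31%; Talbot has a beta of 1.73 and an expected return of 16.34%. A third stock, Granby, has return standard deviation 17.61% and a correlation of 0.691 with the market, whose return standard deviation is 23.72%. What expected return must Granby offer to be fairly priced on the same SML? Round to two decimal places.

MRP = (16.34% − 9.31%) / (1.73 − 0.69) = 6.7596%
R_f = 9.31% − 0.69 × 6.7596% = 4.6459%
β_Granby = ρ·σ_i/σ_m = 0.691 × 17.61 / 23.72 = 0.5130
E(R_Granby) = R_f + β × MRP = 4.6459% + 0.5130 × 6.7596% = 8.11%

8.11%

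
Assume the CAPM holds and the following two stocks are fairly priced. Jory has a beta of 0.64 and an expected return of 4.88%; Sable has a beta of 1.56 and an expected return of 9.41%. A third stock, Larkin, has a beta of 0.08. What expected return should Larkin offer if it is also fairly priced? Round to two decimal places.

2.12%

MRP (SML slope) = (9.41% − 4.88%) / (1.56 − 0.64) = 4.53% / 0.92 = 4.9239%
R_f (intercept) = 4.88% − 0.64 × 4.9239% = 1.7287%
E(R_Larkin) = R_f + β × MRP = 1.7287% + 0.08 × 4.9239% = 2.12%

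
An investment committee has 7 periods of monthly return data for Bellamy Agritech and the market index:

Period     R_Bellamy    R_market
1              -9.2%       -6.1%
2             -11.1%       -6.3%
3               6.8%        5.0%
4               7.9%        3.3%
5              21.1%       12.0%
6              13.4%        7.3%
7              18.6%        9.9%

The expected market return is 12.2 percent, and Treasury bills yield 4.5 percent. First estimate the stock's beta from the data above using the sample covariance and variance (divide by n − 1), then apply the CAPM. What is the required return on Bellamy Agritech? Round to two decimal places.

17.84%

Mean R_i = (-9.2 − 11.1 + 6.8 + 7.9 + 21.1 + 13.4 + 18.6) / 7 = 6.7857%
Mean R_m = (-6.1 − 6.3 + 5.0 + 3.3 + 12.0 + 7.3 + 9.9) / 7 = 3.5857%
Σ(R_i − R̄_i)(R_m − R̄_m) = 550.9586  ⇒  Cov = 550.9586 / 6 = 91.8264
Σ(R_m − R̄_m)² = 318.0886  ⇒  Var(R_m) = 318.0886 / 6 = 53.0148
β = Cov / Var(R_m) = 91.8264 / 53.0148 = 1.7321
MRP = 12.2% − 4.5% = 7.70%
E(R) = R_f + β × MRP = 4.5% + 1.7321 × 7.7% = 17.84%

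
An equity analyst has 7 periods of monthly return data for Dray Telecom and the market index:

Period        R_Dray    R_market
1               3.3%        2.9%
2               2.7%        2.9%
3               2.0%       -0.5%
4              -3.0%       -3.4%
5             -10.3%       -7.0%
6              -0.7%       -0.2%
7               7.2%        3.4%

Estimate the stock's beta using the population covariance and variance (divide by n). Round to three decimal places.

1.394

Mean R_i = (3.3 + 2.7 + 2.0 − 3.0 − 10.3 − 0.7 + 7.2) / 7 = 0.1714%
Mean R_m = (2.9 + 2.9 − 0.5 − 3.4 − 7.0 − 0.2 + 3.4) / 7 = -0.2714%
Σ(R_i − R̄_i)(R_m − R̄_m) = 123.6457  ⇒  Cov = 123.6457 / 7 = 17.6637
Σ(R_m − R̄_m)² = 88.7143  ⇒  Var(R_m) = 88.7143 / 7 = 12.6735
β = Cov / Var(R_m) = 17.6637 / 12.6735 = 1.3938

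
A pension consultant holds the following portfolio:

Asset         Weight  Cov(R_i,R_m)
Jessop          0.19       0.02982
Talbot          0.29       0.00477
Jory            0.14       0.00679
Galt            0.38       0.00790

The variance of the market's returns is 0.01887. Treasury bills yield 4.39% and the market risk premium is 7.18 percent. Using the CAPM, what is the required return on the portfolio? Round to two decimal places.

8.58%

β_Jessop = 0.02982 / 0.01887 = 1.5803
β_Talbot = 0.00477 / 0.01887 = 0.2528
β_Jory = 0.00679 / 0.01887 = 0.3598
β_Galt = 0.00790 / 0.01887 = 0.4187
β_P = Σ w_i β_i = 0.19×1.5803 + 0.29×0.2528 + 0.14×0.3598 + 0.38×0.4187 = 0.5830
E(R_P) = R_f + β_P × MRP = 4.39% + 0.5830 × 7.18% = 8.58%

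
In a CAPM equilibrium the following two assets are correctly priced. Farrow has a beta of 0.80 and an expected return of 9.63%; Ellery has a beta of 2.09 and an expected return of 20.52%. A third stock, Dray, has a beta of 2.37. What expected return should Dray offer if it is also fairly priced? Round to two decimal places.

22.88%

MRP (SML slope) = (20.52% − 9.63%) / (2.09 − 0.80) = 10.89% / 1.29 = 8.4419%
R_f (intercept) = 9.63% − 0.80 × 8.4419% = 2.8765%
E(R_Dray) = R_f + β × MRP = 2.8765% + 2.37 × 8.4419% = 22.88%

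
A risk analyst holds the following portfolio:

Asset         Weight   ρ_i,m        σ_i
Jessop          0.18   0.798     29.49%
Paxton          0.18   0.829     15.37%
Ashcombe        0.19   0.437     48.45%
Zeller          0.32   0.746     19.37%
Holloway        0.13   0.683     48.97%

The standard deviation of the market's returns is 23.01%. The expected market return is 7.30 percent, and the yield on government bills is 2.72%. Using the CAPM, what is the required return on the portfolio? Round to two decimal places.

6.61%

β_Jessop = 0.798 × 29.49% / 23.01% = 1.0227
β_Paxton = 0.829 × 15.37% / 23.01% = 0.5537
β_Ashcombe = 0.437 × 48.45% / 23.01% = 0.9201
β_Zeller = 0.746 × 19.37% / 23.01% = 0.6280
β_Holloway = 0.683 × 48.97% / 23.01% = 1.4536
β_P = Σ w_i β_i = 0.18×1.0227 + 0.18×0.5537 + 0.19×0.9201 + 0.32×0.6280 + 0.13×1.4536 = 0.8485
MRP = 7.30% − 2.72% = 4.58%
E(R_P) = R_f + β_P × MRP = 2.72% + 0.8485 × 4.58% = 6.61%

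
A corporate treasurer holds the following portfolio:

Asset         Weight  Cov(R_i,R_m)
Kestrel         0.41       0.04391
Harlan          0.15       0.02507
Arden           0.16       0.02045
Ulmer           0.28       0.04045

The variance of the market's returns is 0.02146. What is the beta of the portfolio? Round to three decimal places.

β_Kestrel = 0.04391 / 0.02146 = 2.0461
β_Harlan = 0.02507 / 0.02146 = 1.1682
β_Arden = 0.02045 / 0.02146 = 0.9529
β_Ulmer = 0.04045 / 0.02146 = 1.8849
β_P = Σ w_i β_i = 0.41×2.0461 + 0.15×1.1682 + 0.16×0.9529 + 0.28×1.8849 = 1.6944

1.694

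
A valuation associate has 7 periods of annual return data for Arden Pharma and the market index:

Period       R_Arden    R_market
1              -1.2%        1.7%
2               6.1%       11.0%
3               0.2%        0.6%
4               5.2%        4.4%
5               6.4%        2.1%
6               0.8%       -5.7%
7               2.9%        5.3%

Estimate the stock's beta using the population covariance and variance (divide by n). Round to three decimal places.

Mean R_i = (-1.2 + 6.1 + 0.2 + 5.2 + 6.4 + 0.8 + 2.9) / 7 = 2.9143%
Mean R_m = (1.7 + 11.0 + 0.6 + 4.4 + 2.1 − 5.7 + 5.3) / 7 = 2.7714%
Σ(R_i − R̄_i)(R_m − R̄_m) = 55.7729  ⇒  Cov = 55.7729 / 7 = 7.9676
Σ(R_m − R̄_m)² = 154.8343  ⇒  Var(R_m) = 154.8343 / 7 = 22.1192
β = Cov / Var(R_m) = 7.9676 / 22.1192 = 0.3602

0.360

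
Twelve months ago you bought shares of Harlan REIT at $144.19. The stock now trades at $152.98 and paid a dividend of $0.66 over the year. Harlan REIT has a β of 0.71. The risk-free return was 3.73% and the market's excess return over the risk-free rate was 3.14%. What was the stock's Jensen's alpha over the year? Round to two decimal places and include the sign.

+0.59%

Realised HPR = (P1 + D1 − P0) / P0 = (152.98 + 0.66 − 144.19) / 144.19 = 9.45 / 144.19 = 6.5539%
CAPM required = R_f + β·MRP = 3.73% + 0.71 × 3.14% = 5.9594%
α = realised − required = 6.5539% − 5.9594% = +0.59%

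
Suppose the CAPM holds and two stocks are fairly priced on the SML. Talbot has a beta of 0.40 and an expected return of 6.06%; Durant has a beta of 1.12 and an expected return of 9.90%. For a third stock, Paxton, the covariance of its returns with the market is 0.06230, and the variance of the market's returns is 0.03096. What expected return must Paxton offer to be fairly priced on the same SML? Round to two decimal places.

MRP = (9.90% − 6.06%) / (1.12 − 0.40) = 5.3333%
R_f = 6.06% − 0.40 × 5.3333% = 3.9267%
β_Paxton = Cov / Var(R_m) = 0.06230 / 0.03096 = 2.0123
E(R_Paxton) = R_f + β × MRP = 3.9267% + 2.0123 × 5.3333% = 14.66%

14.66%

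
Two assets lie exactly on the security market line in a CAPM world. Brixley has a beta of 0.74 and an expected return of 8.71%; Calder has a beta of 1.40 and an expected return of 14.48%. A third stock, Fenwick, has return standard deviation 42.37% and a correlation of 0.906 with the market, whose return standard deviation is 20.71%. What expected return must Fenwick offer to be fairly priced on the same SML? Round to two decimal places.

18.45%

MRP = (14.48% − 8.71%) / (1.40 − 0.74) = 8.7424%
R_f = 8.71% − 0.74 × 8.7424% = 2.2406%
β_Fenwick = ρ·σ_i/σ_m = 0.906 × 42.37 / 20.71 = 1.8536
E(R_Fenwick) = R_f + β × MRP = 2.2406% + 1.8536 × 8.7424% = 18.45%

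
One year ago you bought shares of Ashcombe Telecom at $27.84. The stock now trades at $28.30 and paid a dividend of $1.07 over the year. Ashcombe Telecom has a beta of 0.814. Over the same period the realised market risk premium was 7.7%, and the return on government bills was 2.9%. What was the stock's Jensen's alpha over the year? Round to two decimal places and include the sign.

-3.67%

Realised HPR = (P1 + D1 − P0) / P0 = (28.30 + 1.07 − 27.84) / 27.84 = 1.53 / 27.84 = 5.4957%
CAPM required = R_f + β·MRP = 2.9% + 0.814 × 7.7% = 9.1678%
α = realised − required = 5.4957% − 9.1678% = -3.67%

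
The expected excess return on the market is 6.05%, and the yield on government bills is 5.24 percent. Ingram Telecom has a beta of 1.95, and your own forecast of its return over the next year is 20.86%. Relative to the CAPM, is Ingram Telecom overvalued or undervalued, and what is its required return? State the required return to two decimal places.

Undervalued; required return 17.04%

Required return = R_f + β·MRP = 5.24% + 1.95 × 6.05% = 17.04%
Forecast 20.86% > required 17.04% → the stock plots above the SML → undervalued.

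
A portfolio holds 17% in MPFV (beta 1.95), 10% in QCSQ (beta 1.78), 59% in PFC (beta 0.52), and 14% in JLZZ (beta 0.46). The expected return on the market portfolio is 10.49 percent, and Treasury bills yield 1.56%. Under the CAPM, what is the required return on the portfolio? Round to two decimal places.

9.42%

β_P = Σ w_i β_i = 0.17×1.95 + 0.10×1.78 + 0.59×0.52 + 0.14×0.46 = 0.8807
MRP = 10.49% − 1.56% = 8.93%
E(R_P) = R_f + β_P × MRP = 1.56% + 0.8807 × 8.93% = 9.42%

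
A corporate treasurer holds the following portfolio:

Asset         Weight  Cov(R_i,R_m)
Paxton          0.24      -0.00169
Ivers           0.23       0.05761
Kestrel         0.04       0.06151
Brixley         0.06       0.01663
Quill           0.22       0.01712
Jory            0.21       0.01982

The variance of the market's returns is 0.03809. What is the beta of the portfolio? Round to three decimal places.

0.636

β_Paxton = -0.00169 / 0.03809 = -0.0444
β_Ivers = 0.05761 / 0.03809 = 1.5125
β_Kestrel = 0.06151 / 0.03809 = 1.6149
β_Brixley = 0.01663 / 0.03809 = 0.4366
β_Quill = 0.01712 / 0.03809 = 0.4495
β_Jory = 0.01982 / 0.03809 = 0.5203
β_P = Σ w_i β_i = 0.24×-0.0444 + 0.23×1.5125 + 0.04×1.6149 + 0.06×0.4366 + 0.22×0.4495 + 0.21×0.5203 = 0.6362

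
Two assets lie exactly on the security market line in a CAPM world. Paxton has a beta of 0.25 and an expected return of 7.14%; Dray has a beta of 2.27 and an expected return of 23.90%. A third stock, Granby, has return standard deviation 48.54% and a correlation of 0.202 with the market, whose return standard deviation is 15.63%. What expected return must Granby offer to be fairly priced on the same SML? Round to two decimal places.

MRP = (23.90% − 7.14%) / (2.27 − 0.25) = 8.2970%
R_f = 7.14% − 0.25 × 8.2970% = 5.0658%
β_Granby = ρ·σ_i/σ_m = 0.202 × 48.54 / 15.63 = 0.6273
E(R_Granby) = R_f + β × MRP = 5.0658% + 0.6273 × 8.2970% = 10.27%

10.27%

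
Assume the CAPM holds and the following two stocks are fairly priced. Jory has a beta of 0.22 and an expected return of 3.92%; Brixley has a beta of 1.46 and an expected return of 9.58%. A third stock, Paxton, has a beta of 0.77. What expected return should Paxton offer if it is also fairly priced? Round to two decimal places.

6.43%

MRP (SML slope) = (9.58% − 3.92%) / (1.46 − 0.22) = 5.66% / 1.24 = 4.5645%
R_f (intercept) = 3.92% − 0.22 × 4.5645% = 2.9158%
E(R_Paxton) = R_f + β × MRP = 2.9158% + 0.77 × 4.5645% = 6.43%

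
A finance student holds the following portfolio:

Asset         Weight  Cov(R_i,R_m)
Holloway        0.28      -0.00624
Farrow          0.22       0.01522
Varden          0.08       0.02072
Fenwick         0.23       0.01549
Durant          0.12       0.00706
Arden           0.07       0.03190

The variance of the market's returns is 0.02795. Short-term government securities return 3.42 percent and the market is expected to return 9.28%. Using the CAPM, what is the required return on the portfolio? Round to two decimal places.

5.50%

β_Holloway = -0.00624 / 0.02795 = -0.2233
β_Farrow = 0.01522 / 0.02795 = 0.5445
β_Varden = 0.02072 / 0.02795 = 0.7413
β_Fenwick = 0.01549 / 0.02795 = 0.5542
β_Durant = 0.00706 / 0.02795 = 0.2526
β_Arden = 0.03190 / 0.02795 = 1.1413
β_P = Σ w_i β_i = 0.28×-0.2233 + 0.22×0.5445 + 0.08×0.7413 + 0.23×0.5542 + 0.12×0.2526 + 0.07×1.1413 = 0.3542
MRP = 9.28% − 3.42% = 5.86%
E(R_P) = R_f + β_P × MRP = 3.42% + 0.3542 × 5.86% = 5.50%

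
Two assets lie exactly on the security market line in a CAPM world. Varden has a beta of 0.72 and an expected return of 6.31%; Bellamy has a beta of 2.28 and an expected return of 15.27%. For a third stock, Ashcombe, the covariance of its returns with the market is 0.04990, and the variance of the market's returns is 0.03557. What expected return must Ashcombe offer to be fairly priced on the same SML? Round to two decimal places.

10.23%

MRP = (15.27% − 6.31%) / (2.28 − 0.72) = 5.7436%
R_f = 6.31% − 0.72 × 5.7436% = 2.1746%
β_Ashcombe = Cov / Var(R_m) = 0.04990 / 0.03557 = 1.4029
E(R_Ashcombe) = R_f + β × MRP = 2.1746% + 1.4029 × 5.7436% = 10.23%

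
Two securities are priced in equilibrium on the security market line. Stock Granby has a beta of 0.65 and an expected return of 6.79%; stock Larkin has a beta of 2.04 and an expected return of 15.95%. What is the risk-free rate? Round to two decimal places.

Both satisfy E(R) = R_f + β·MRP, so the slope of the SML is
MRP = (15.95% − 6.79%) / (2.04 − 0.65) = 9.16% / 1.39 = 6.5899%
R_f = E(R_Granby) − β_Granby·MRP = 6.79% − 0.65 × 6.5899% = 2.5066%

2.51%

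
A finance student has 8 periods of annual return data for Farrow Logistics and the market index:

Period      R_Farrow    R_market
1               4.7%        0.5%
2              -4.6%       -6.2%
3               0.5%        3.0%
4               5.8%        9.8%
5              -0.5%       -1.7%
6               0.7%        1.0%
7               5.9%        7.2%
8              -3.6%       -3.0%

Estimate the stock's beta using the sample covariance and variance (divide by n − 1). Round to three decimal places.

Mean R_i = (4.7 − 4.6 + 0.5 + 5.8 − 0.5 + 0.7 + 5.9 − 3.6) / 8 = 1.1125%
Mean R_m = (0.5 − 6.2 + 3.0 + 9.8 − 1.7 + 1.0 + 7.2 − 3.0) / 8 = 1.3250%
Σ(R_i − R̄_i)(R_m − R̄_m) = 132.2475  ⇒  Cov = 132.2475 / 7 = 18.8925
Σ(R_m − R̄_m)² = 194.4150  ⇒  Var(R_m) = 194.4150 / 7 = 27.7736
β = Cov / Var(R_m) = 18.8925 / 27.7736 = 0.6802

0.680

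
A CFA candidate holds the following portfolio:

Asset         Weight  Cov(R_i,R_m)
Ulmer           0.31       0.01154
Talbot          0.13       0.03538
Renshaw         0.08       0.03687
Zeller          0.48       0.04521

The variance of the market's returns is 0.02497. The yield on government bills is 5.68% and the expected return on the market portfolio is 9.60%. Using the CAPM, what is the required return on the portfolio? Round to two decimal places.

β_Ulmer = 0.01154 / 0.02497 = 0.4622
β_Talbot = 0.03538 / 0.02497 = 1.4169
β_Renshaw = 0.03687 / 0.02497 = 1.4766
β_Zeller = 0.04521 / 0.02497 = 1.8106
β_P = Σ w_i β_i = 0.31×0.4622 + 0.13×1.4169 + 0.08×1.4766 + 0.48×1.8106 = 1.3147
MRP = 9.60% − 5.68% = 3.92%
E(R_P) = R_f + β_P × MRP = 5.68% + 1.3147 × 3.92% = 10.83%

10.83%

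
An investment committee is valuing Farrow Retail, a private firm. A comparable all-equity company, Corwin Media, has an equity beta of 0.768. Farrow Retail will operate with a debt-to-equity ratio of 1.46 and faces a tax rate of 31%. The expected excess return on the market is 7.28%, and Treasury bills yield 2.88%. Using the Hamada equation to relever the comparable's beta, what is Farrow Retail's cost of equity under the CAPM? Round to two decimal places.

14.10%

β_L = β_U × [1 + (1 − t)(D/E)] = 0.768 × [1 + (1 − 0.31) × 1.46]
    = 0.768 × [1 + 0.69 × 1.46] = 0.768 × 2.0074 = 1.5417
E(R) = R_f + β_L × MRP = 2.88% + 1.5417 × 7.28% = 14.10%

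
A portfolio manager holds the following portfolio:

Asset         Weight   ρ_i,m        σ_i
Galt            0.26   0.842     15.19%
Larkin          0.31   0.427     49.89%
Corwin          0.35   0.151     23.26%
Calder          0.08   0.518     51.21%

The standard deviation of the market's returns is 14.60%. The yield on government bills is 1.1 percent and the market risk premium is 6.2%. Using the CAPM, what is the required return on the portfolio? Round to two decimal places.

6.74%

β_Galt = 0.842 × 15.19% / 14.60% = 0.8760
β_Larkin = 0.427 × 49.89% / 14.60% = 1.4591
β_Corwin = 0.151 × 23.26% / 14.60% = 0.2406
β_Calder = 0.518 × 51.21% / 14.60% = 1.8169
β_P = Σ w_i β_i = 0.26×0.8760 + 0.31×1.4591 + 0.35×0.2406 + 0.08×1.8169 = 0.9096
E(R_P) = R_f + β_P × MRP = 1.1% + 0.9096 × 6.2% = 6.74%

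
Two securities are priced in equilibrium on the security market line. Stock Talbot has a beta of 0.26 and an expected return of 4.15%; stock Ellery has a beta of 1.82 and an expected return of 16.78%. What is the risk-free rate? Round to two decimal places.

Both satisfy E(R) = R_f + β·MRP, so the slope of the SML is
MRP = (16.78% − 4.15%) / (1.82 − 0.26) = 12.63% / 1.56 = 8.0962%
R_f = E(R_Talbot) − β_Talbot·MRP = 4.15% − 0.26 × 8.0962% = 2.0450%

2.05%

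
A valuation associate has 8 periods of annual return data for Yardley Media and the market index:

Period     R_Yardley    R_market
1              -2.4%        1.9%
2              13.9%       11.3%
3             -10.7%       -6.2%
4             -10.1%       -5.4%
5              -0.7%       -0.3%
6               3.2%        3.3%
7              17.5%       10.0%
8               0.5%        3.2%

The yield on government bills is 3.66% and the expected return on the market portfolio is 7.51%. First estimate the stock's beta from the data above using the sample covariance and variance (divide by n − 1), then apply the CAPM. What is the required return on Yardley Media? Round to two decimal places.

9.64%

Mean R_i = (-2.4 + 13.9 − 10.7 − 10.1 − 0.7 + 3.2 + 17.5 + 0.5) / 8 = 1.4000%
Mean R_m = (1.9 + 11.3 − 6.2 − 5.4 − 0.3 + 3.3 + 10.0 + 3.2) / 8 = 2.2250%
Σ(R_i − R̄_i)(R_m − R̄_m) = 435.8400  ⇒  Cov = 435.8400 / 7 = 62.2629
Σ(R_m − R̄_m)² = 280.5150  ⇒  Var(R_m) = 280.5150 / 7 = 40.0736
β = Cov / Var(R_m) = 62.2629 / 40.0736 = 1.5537
MRP = 7.51% − 3.66% = 3.85%
E(R) = R_f + β × MRP = 3.66% + 1.5537 × 3.85% = 9.64%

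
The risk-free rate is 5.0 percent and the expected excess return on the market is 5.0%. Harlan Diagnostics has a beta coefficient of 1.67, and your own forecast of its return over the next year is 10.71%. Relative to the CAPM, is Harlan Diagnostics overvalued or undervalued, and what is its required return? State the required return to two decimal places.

Required return = R_f + β·MRP = 5.0% + 1.67 × 5.0% = 13.35%
Forecast 10.71% < required 13.35% → the stock plots below the SML → overvalued.

Overvalued; required return 13.35%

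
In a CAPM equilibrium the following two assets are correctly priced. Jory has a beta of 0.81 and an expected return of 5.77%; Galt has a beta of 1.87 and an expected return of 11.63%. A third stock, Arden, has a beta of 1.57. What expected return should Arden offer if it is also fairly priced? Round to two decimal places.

9.97%

MRP (SML slope) = (11.63% − 5.77%) / (1.87 − 0.81) = 5.86% / 1.06 = 5.5283%
R_f (intercept) = 5.77% − 0.81 × 5.5283% = 1.2921%
E(R_Arden) = R_f + β × MRP = 1.2921% + 1.57 × 5.5283% = 9.97%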